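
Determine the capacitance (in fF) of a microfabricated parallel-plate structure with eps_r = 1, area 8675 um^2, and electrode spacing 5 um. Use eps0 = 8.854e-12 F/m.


Step 1: Convert area to m^2: A = 8675e-12 m^2
Step 2: Convert gap to m: d = 5e-6 m
Step 3: C = eps0 * eps_r * A / d
C = 8.854e-12 * 1 * 8675e-12 / 5e-6
Step 4: Convert to fF (multiply by 1e15).
C = 15.36 fF


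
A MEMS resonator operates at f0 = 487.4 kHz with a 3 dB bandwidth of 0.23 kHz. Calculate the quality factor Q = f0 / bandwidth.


Step 1: Q = f0 / bandwidth
Step 2: Q = 487.4 / 0.23
Q = 2119.1


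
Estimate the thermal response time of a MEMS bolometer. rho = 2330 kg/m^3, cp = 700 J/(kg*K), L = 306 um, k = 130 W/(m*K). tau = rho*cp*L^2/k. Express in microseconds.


Step 1: Convert L to m: L = 306e-6 m
Step 2: L^2 = (306e-6)^2 = 9.3636e-08 m^2
Step 3: tau = 2330 * 700 * 9.3636e-08 / 130 = 1.17477166e-03 s
Step 4: Convert to microseconds (multiply by 1e6).
tau = 1174.772 us


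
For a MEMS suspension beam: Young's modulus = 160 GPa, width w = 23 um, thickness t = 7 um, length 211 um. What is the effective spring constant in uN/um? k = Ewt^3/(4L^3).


Step 1: Convert E to consistent units (1 GPa = 1000 uN/um^2).
E = 160 GPa = 160000 uN/um^2
Step 2: Compute t^3 = 7^3 = 343
Step 3: Compute L^3 = 211^3 = 9393931
Step 4: k = 160000 * 23 * 343 / (4 * 9393931)
k = 33.5919 uN/um


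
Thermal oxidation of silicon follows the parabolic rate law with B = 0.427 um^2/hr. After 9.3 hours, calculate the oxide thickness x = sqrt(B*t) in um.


Step 1: Compute B*t = 0.427 * 9.3 = 3.9711
Step 2: x = sqrt(3.9711)
x = 1.993 um


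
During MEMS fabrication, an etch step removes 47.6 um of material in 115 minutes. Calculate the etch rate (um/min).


Step 1: Etch rate = depth / time
Step 2: rate = 47.6 / 115
rate = 0.414 um/min


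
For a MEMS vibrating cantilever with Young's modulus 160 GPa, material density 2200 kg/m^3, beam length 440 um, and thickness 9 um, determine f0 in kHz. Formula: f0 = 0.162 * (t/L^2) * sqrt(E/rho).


Step 1: Convert units to SI.
t_SI = 9e-6 m, L_SI = 440e-6 m
Step 2: Calculate sqrt(E/rho).
sqrt(160e9 / 2200) = 8528.03 m/s
Step 3: Compute f0.
f0 = 0.162 * 9e-6 / (440e-6)^2 * 8528.03 = 64224.5 Hz = 64.22 kHz


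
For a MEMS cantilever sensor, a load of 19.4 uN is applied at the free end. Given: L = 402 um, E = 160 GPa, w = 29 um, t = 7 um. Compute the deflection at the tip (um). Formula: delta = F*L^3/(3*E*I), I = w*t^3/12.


Step 1: Calculate the second moment of area.
I = w * t^3 / 12 = 29 * 7^3 / 12 = 828.9167 um^4
Step 2: Convert E to consistent units (1 GPa = 1000 uN/um^2).
E = 160 GPa = 160000 uN/um^2
Step 3: Calculate tip deflection.
delta = F * L^3 / (3 * E * I)
delta = 19.4 * 402^3 / (3 * 160000 * 828.9167)
delta = 3.1676 um


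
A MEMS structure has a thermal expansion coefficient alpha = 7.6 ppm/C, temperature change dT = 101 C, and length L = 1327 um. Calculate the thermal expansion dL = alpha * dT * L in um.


Step 1: Convert CTE: alpha = 7.6 ppm/C = 7.6e-6 /C
Step 2: dL = 7.6e-6 * 101 * 1327
dL = 1.0186 um


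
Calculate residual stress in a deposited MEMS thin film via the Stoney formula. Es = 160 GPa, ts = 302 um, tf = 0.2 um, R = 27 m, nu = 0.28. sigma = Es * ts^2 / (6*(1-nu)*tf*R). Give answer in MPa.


Step 1: Compute numerator: Es * ts^2 = 160 * 302^2 = 14592640 (GPa*um^2)
Step 2: Compute denominator (R in um): 6*(1-nu)*tf*R = 6*0.72*0.2*27e6 = 23328000.0 (um^2)
Step 3: sigma (GPa) = 14592640 / 23328000.0 = 6.25542e-01 GPa
Step 4: Convert to MPa (x1000): sigma = 625.5 MPa


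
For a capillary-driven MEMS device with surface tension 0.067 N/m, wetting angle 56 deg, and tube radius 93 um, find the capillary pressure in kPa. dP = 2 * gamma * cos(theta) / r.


Step 1: cos(56 deg) = 0.5592
Step 2: Convert r to m: r = 93e-6 m
Step 3: dP = 2 * 0.067 * 0.5592 / 93e-6 = 805.7 Pa
Step 4: Convert Pa to kPa (divide by 1000).
dP = 0.81 kPa


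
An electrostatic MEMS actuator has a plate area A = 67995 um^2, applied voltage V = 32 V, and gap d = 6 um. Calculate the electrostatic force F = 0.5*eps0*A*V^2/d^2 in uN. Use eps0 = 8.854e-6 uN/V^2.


Step 1: Identify parameters.
eps0 = 8.854e-6 uN/V^2, A = 67995 um^2, V = 32 V, d = 6 um
Step 2: Compute V^2 = 32^2 = 1024
Step 3: Compute d^2 = 6^2 = 36
Step 4: F = 0.5 * 8.854e-6 * 67995 * 1024 / 36
F = 8.562 uN


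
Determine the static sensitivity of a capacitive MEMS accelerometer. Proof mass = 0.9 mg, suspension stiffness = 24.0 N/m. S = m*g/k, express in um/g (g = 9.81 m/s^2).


Step 1: Convert mass: m = 0.9 mg = 9.00e-07 kg
Step 2: S = m * g / k = 9.00e-07 * 9.81 / 24.0
Step 3: S = 3.68e-07 m/g
Step 4: Convert to um/g: S = 0.368 um/g


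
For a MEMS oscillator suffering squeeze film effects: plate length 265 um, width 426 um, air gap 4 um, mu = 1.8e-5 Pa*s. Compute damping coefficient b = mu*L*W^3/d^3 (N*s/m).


Step 1: Convert to SI.
L = 265e-6 m, W = 426e-6 m, d = 4e-6 m
Step 2: W^3 = (426e-6)^3 = 7.73e-11 m^3
Step 3: d^3 = (4e-6)^3 = 6.40e-17 m^3
Step 4: b = 1.8e-5 * 265e-6 * 7.73e-11 / 6.40e-17
b = 5.76e-03 N*s/m


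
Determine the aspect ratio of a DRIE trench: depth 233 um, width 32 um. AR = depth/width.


Step 1: AR = depth / width
Step 2: AR = 233 / 32
AR = 7.3


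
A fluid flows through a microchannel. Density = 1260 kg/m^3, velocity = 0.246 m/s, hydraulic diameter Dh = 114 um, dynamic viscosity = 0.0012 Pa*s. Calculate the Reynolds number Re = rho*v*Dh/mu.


Step 1: Convert Dh to meters: Dh = 114e-6 m
Step 2: Re = rho * v * Dh / mu
Re = 1260 * 0.246 * 114e-6 / 0.0012
Re = 29.446


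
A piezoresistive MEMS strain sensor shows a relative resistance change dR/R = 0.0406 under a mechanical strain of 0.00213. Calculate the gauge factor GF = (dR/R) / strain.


Step 1: Identify values.
dR/R = 0.0406, strain = 0.00213
Step 2: GF = (dR/R) / strain = 0.0406 / 0.00213
GF = 19.1


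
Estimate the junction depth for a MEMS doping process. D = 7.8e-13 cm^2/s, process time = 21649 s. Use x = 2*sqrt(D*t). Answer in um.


Step 1: Compute D*t = 7.8e-13 * 21649 = 1.688622e-08 cm^2
Step 2: sqrt(D*t) = 1.29947e-04 cm
Step 3: x = 2 * 1.29947e-04 cm = 2.59894e-04 cm
Step 4: Convert to um (1 cm = 1e4 um): x = 2.599 um


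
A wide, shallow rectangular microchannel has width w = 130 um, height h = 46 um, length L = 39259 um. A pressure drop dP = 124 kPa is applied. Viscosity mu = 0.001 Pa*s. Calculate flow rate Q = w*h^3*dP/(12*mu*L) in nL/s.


Step 1: Convert all dimensions to SI (meters).
w = 130e-6 m, h = 46e-6 m, L = 39259e-6 m, dP = 124e3 Pa
Step 2: Q = w * h^3 * dP / (12 * mu * L)
Q = 130e-6 * (46e-6)^3 * 124e3 / (12 * 0.001 * 39259e-6) = 3.33056607e-09 m^3/s
Step 3: Convert Q from m^3/s to nL/s (1 m^3 = 1e12 nL, so multiply by 1e12).
Q = 3330.566 nL/s


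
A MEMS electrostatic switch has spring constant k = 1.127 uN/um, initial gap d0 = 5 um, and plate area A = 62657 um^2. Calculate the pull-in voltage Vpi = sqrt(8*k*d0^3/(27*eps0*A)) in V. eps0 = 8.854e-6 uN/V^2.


Step 1: Compute numerator: 8 * k * d0^3 = 8 * 1.127 * 5^3 = 1127.0
Step 2: Compute denominator: 27 * eps0 * A = 27 * 8.854e-6 * 62657 = 14.978657
Step 3: Vpi = sqrt(1127.0 / 14.978657)
Vpi = 8.67 V


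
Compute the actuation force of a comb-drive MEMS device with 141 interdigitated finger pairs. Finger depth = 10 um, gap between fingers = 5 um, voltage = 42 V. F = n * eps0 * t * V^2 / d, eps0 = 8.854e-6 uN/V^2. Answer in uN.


Step 1: Parameters: n=141, eps0=8.854e-6 uN/V^2, t=10 um, V=42 V, d=5 um
Step 2: V^2 = 1764
Step 3: F = 141 * 8.854e-6 * 10 * 1764 / 5
F = 4.404 uN


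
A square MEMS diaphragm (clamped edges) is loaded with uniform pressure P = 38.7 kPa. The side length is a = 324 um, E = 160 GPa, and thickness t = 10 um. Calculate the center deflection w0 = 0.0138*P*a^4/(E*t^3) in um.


Step 1: Convert pressure to compatible units (E is in GPa, so P in GPa).
P = 38.7 kPa = 38.7e-6 GPa
Step 2: Compute numerator: 0.0138 * P * a^4.
a^4 = 324^4 = 11019960576
numerator = 0.0138 * 38.7e-6 * 11019960576 = 5.8853e+03
Step 3: Compute denominator: E * t^3 = 160 * 10^3 = 160000
Step 4: w0 = numerator / denominator = 5.8853e+03 / 160000 = 0.0368 um


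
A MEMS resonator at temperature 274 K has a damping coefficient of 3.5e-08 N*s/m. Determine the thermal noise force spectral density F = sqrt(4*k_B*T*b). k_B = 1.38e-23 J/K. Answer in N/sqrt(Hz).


Step 1: Compute 4 * k_B * T * b
= 4 * 1.38e-23 * 274 * 3.5e-08
= 5.2937e-28 N^2/Hz
Step 2: F_noise = sqrt(5.2937e-28)
F_noise = 2.30e-14 N/sqrt(Hz)


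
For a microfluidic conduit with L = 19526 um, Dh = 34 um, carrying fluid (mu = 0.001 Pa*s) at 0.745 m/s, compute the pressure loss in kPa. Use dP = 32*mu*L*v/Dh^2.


Step 1: Convert to SI: L = 19526e-6 m, Dh = 34e-6 m
Step 2: dP = 32 * 0.001 * 19526e-6 * 0.745 / (34e-6)^2
Step 3: dP = 402681.52 Pa
Step 4: Convert to kPa: dP = 402.68 kPa


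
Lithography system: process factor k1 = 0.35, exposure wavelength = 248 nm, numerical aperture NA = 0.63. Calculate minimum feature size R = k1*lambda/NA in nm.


Step 1: Identify values: k1 = 0.35, lambda = 248 nm, NA = 0.63
Step 2: R = k1 * lambda / NA
R = 0.35 * 248 / 0.63
R = 137.8 nm


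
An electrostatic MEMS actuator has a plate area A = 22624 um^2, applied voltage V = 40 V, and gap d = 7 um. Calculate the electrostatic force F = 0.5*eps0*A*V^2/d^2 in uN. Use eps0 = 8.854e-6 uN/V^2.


Step 1: Identify parameters.
eps0 = 8.854e-6 uN/V^2, A = 22624 um^2, V = 40 V, d = 7 um
Step 2: Compute V^2 = 40^2 = 1600
Step 3: Compute d^2 = 7^2 = 49
Step 4: F = 0.5 * 8.854e-6 * 22624 * 1600 / 49
F = 3.27 uN


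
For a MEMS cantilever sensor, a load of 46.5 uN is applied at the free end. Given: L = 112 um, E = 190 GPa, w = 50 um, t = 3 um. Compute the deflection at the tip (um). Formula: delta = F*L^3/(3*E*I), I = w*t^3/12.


Step 1: Calculate the second moment of area.
I = w * t^3 / 12 = 50 * 3^3 / 12 = 112.5 um^4
Step 2: Convert E to consistent units (1 GPa = 1000 uN/um^2).
E = 190 GPa = 190000 uN/um^2
Step 3: Calculate tip deflection.
delta = F * L^3 / (3 * E * I)
delta = 46.5 * 112^3 / (3 * 190000 * 112.5)
delta = 1.0188 um


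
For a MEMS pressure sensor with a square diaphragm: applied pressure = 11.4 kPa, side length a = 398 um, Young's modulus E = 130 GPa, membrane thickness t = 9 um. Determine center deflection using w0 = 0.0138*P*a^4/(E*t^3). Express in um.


Step 1: Convert pressure to compatible units (E is in GPa, so P in GPa).
P = 11.4 kPa = 11.4e-6 GPa
Step 2: Compute numerator: 0.0138 * P * a^4.
a^4 = 398^4 = 25091827216
numerator = 0.0138 * 11.4e-6 * 25091827216 = 3.9474e+03
Step 3: Compute denominator: E * t^3 = 130 * 9^3 = 94770
Step 4: w0 = numerator / denominator = 3.9474e+03 / 94770 = 0.0417 um


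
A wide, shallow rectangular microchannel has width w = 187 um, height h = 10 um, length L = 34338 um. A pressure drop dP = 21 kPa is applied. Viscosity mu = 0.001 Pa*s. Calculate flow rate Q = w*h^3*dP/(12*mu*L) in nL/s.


Step 1: Convert all dimensions to SI (meters).
w = 187e-6 m, h = 10e-6 m, L = 34338e-6 m, dP = 21e3 Pa
Step 2: Q = w * h^3 * dP / (12 * mu * L)
Q = 187e-6 * (10e-6)^3 * 21e3 / (12 * 0.001 * 34338e-6) = 9.5303e-12 m^3/s
Step 3: Convert Q from m^3/s to nL/s (1 m^3 = 1e12 nL, so multiply by 1e12).
Q = 9.53 nL/s


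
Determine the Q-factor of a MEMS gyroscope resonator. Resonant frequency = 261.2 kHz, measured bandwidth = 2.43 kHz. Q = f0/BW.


Step 1: Q = f0 / bandwidth
Step 2: Q = 261.2 / 2.43
Q = 107.5


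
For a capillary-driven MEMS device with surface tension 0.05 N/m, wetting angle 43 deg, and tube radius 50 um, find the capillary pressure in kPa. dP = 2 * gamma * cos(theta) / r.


Step 1: cos(43 deg) = 0.7314
Step 2: Convert r to m: r = 50e-6 m
Step 3: dP = 2 * 0.05 * 0.7314 / 50e-6 = 1462.8 Pa
Step 4: Convert Pa to kPa (divide by 1000).
dP = 1.46 kPa


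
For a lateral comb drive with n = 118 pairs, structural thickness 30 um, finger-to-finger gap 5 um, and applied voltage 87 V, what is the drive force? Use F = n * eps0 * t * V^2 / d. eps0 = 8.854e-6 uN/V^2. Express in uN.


Step 1: Parameters: n=118, eps0=8.854e-6 uN/V^2, t=30 um, V=87 V, d=5 um
Step 2: V^2 = 7569
Step 3: F = 118 * 8.854e-6 * 30 * 7569 / 5
F = 47.447 uN


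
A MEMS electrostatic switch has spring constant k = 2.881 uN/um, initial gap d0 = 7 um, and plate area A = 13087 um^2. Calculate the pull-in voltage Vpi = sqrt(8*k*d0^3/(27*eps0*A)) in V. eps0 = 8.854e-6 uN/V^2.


Step 1: Compute numerator: 8 * k * d0^3 = 8 * 2.881 * 7^3 = 7905.464
Step 2: Compute denominator: 27 * eps0 * A = 27 * 8.854e-6 * 13087 = 3.128552
Step 3: Vpi = sqrt(7905.464 / 3.128552)
Vpi = 50.27 V


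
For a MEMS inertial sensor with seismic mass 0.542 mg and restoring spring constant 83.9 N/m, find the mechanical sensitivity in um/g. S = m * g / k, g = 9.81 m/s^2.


Step 1: Convert mass: m = 0.542 mg = 5.42e-07 kg
Step 2: S = m * g / k = 5.42e-07 * 9.81 / 83.9
Step 3: S = 6.34e-08 m/g
Step 4: Convert to um/g: S = 0.063 um/g


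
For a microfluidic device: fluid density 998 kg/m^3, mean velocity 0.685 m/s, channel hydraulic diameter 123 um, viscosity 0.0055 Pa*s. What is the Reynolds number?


Step 1: Convert Dh to meters: Dh = 123e-6 m
Step 2: Re = rho * v * Dh / mu
Re = 998 * 0.685 * 123e-6 / 0.0055
Re = 15.288


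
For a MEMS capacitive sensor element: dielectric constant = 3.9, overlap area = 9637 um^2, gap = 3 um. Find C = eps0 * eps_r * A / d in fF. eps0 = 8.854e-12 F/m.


Step 1: Convert area to m^2: A = 9637e-12 m^2
Step 2: Convert gap to m: d = 3e-6 m
Step 3: C = eps0 * eps_r * A / d
C = 8.854e-12 * 3.9 * 9637e-12 / 3e-6
Step 4: Convert to fF (multiply by 1e15).
C = 110.92 fF


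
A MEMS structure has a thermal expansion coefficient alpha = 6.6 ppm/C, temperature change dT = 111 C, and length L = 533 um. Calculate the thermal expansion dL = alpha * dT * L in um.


Step 1: Convert CTE: alpha = 6.6 ppm/C = 6.6e-6 /C
Step 2: dL = 6.6e-6 * 111 * 533
dL = 0.3905 um


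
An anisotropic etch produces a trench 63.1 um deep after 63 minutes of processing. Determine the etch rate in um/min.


Step 1: Etch rate = depth / time
Step 2: rate = 63.1 / 63
rate = 1.002 um/min


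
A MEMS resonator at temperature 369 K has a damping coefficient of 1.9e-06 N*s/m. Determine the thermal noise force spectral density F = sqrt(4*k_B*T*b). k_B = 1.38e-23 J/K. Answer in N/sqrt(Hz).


Step 1: Compute 4 * k_B * T * b
= 4 * 1.38e-23 * 369 * 1.9e-06
= 3.8701e-26 N^2/Hz
Step 2: F_noise = sqrt(3.8701e-26)
F_noise = 1.97e-13 N/sqrt(Hz)


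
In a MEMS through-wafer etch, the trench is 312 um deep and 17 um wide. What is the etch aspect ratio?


Step 1: AR = depth / width
Step 2: AR = 312 / 17
AR = 18.4


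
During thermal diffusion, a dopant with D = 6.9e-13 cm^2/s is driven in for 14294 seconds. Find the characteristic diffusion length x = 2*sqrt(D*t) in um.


Step 1: Compute D*t = 6.9e-13 * 14294 = 9.86286e-09 cm^2
Step 2: sqrt(D*t) = 9.93119e-05 cm
Step 3: x = 2 * 9.93119e-05 cm = 1.986238e-04 cm
Step 4: Convert to um (1 cm = 1e4 um): x = 1.986 um


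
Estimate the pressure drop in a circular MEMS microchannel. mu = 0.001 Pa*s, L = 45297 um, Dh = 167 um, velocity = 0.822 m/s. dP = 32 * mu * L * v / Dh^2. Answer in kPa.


Step 1: Convert to SI: L = 45297e-6 m, Dh = 167e-6 m
Step 2: dP = 32 * 0.001 * 45297e-6 * 0.822 / (167e-6)^2
Step 3: dP = 42722.66 Pa
Step 4: Convert to kPa: dP = 42.72 kPa


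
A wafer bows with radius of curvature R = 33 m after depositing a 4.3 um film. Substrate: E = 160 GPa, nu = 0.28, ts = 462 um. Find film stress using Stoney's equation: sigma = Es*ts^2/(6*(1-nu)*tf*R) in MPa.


Step 1: Compute numerator: Es * ts^2 = 160 * 462^2 = 34151040 (GPa*um^2)
Step 2: Compute denominator (R in um): 6*(1-nu)*tf*R = 6*0.72*4.3*33e6 = 613008000.0 (um^2)
Step 3: sigma (GPa) = 34151040 / 613008000.0 = 5.5711e-02 GPa
Step 4: Convert to MPa (x1000): sigma = 55.7 MPa


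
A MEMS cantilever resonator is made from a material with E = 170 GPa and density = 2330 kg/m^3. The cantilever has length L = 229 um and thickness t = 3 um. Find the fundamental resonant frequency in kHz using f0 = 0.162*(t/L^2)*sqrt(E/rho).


Step 1: Convert units to SI.
t_SI = 3e-6 m, L_SI = 229e-6 m
Step 2: Calculate sqrt(E/rho).
sqrt(170e9 / 2330) = 8541.74 m/s
Step 3: Compute f0.
f0 = 0.162 * 3e-6 / (229e-6)^2 * 8541.74 = 79161.1 Hz = 79.16 kHz


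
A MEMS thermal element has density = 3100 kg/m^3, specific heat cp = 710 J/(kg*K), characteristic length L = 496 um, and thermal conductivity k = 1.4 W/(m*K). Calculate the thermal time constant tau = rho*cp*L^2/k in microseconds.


Step 1: Convert L to m: L = 496e-6 m
Step 2: L^2 = (496e-6)^2 = 2.46016e-07 m^2
Step 3: tau = 3100 * 710 * 2.46016e-07 / 1.4 = 3.8677229714e-01 s
Step 4: Convert to microseconds (multiply by 1e6).
tau = 386772.297 us


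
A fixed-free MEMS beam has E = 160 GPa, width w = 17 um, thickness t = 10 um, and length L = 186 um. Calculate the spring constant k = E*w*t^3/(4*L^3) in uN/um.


Step 1: Convert E to consistent units (1 GPa = 1000 uN/um^2).
E = 160 GPa = 160000 uN/um^2
Step 2: Compute t^3 = 10^3 = 1000
Step 3: Compute L^3 = 186^3 = 6434856
Step 4: k = 160000 * 17 * 1000 / (4 * 6434856)
k = 105.6745 uN/um


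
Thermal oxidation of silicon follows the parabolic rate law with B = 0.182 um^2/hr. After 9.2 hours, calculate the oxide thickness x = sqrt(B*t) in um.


Step 1: Compute B*t = 0.182 * 9.2 = 1.6744
Step 2: x = sqrt(1.6744)
x = 1.294 um


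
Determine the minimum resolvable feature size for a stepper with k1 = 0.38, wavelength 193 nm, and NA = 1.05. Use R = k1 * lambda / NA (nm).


Step 1: Identify values: k1 = 0.38, lambda = 193 nm, NA = 1.05
Step 2: R = k1 * lambda / NA
R = 0.38 * 193 / 1.05
R = 69.8 nm


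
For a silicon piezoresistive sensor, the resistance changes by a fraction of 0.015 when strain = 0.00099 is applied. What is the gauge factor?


Step 1: Identify values.
dR/R = 0.015, strain = 0.00099
Step 2: GF = (dR/R) / strain = 0.015 / 0.00099
GF = 15.2


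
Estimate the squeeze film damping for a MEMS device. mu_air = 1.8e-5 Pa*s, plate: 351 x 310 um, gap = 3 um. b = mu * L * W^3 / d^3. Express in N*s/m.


Step 1: Convert to SI.
L = 351e-6 m, W = 310e-6 m, d = 3e-6 m
Step 2: W^3 = (310e-6)^3 = 2.98e-11 m^3
Step 3: d^3 = (3e-6)^3 = 2.70e-17 m^3
Step 4: b = 1.8e-5 * 351e-6 * 2.98e-11 / 2.70e-17
b = 6.97e-03 N*s/m


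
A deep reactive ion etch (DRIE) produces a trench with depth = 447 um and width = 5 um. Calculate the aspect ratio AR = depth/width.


Step 1: AR = depth / width
Step 2: AR = 447 / 5
AR = 89.4


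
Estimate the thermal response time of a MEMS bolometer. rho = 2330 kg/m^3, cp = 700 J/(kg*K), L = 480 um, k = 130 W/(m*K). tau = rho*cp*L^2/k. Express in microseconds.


Step 1: Convert L to m: L = 480e-6 m
Step 2: L^2 = (480e-6)^2 = 2.304e-07 m^2
Step 3: tau = 2330 * 700 * 2.304e-07 / 130 = 2.89063385e-03 s
Step 4: Convert to microseconds (multiply by 1e6).
tau = 2890.634 us


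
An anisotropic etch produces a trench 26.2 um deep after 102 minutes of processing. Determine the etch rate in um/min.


Step 1: Etch rate = depth / time
Step 2: rate = 26.2 / 102
rate = 0.257 um/min


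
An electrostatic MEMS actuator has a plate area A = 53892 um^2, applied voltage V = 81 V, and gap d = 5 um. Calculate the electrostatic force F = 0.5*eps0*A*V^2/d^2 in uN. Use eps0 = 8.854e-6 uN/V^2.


Step 1: Identify parameters.
eps0 = 8.854e-6 uN/V^2, A = 53892 um^2, V = 81 V, d = 5 um
Step 2: Compute V^2 = 81^2 = 6561
Step 3: Compute d^2 = 5^2 = 25
Step 4: F = 0.5 * 8.854e-6 * 53892 * 6561 / 25
F = 62.613 uN


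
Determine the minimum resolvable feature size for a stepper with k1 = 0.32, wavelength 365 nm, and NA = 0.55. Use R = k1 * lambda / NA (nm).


Step 1: Identify values: k1 = 0.32, lambda = 365 nm, NA = 0.55
Step 2: R = k1 * lambda / NA
R = 0.32 * 365 / 0.55
R = 212.4 nm


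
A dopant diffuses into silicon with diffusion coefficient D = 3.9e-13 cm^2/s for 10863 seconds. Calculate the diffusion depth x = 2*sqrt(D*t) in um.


Step 1: Compute D*t = 3.9e-13 * 10863 = 4.23657e-09 cm^2
Step 2: sqrt(D*t) = 6.50889e-05 cm
Step 3: x = 2 * 6.50889e-05 cm = 1.301778e-04 cm
Step 4: Convert to um (1 cm = 1e4 um): x = 1.302 um


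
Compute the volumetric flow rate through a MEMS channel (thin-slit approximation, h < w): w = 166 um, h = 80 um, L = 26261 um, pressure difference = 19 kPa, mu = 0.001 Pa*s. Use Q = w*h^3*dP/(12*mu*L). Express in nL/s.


Step 1: Convert all dimensions to SI (meters).
w = 166e-6 m, h = 80e-6 m, L = 26261e-6 m, dP = 19e3 Pa
Step 2: Q = w * h^3 * dP / (12 * mu * L)
Q = 166e-6 * (80e-6)^3 * 19e3 / (12 * 0.001 * 26261e-6) = 5.12435424e-09 m^3/s
Step 3: Convert Q from m^3/s to nL/s (1 m^3 = 1e12 nL, so multiply by 1e12).
Q = 5124.354 nL/s


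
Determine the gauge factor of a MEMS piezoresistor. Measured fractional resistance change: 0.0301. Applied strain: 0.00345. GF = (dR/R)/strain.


Step 1: Identify values.
dR/R = 0.0301, strain = 0.00345
Step 2: GF = (dR/R) / strain = 0.0301 / 0.00345
GF = 8.7


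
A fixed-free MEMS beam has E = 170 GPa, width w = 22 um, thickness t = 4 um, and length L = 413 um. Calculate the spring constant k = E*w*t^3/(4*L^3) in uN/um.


Step 1: Convert E to consistent units (1 GPa = 1000 uN/um^2).
E = 170 GPa = 170000 uN/um^2
Step 2: Compute t^3 = 4^3 = 64
Step 3: Compute L^3 = 413^3 = 70444997
Step 4: k = 170000 * 22 * 64 / (4 * 70444997)
k = 0.8495 uN/um


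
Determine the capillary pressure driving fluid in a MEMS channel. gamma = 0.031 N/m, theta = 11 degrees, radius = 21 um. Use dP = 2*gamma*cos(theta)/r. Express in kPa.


Step 1: cos(11 deg) = 0.9816
Step 2: Convert r to m: r = 21e-6 m
Step 3: dP = 2 * 0.031 * 0.9816 / 21e-6 = 2898.1 Pa
Step 4: Convert Pa to kPa (divide by 1000).
dP = 2.9 kPa


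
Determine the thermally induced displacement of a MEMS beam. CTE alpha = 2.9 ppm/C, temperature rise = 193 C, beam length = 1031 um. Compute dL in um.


Step 1: Convert CTE: alpha = 2.9 ppm/C = 2.9e-6 /C
Step 2: dL = 2.9e-6 * 193 * 1031
dL = 0.5771 um


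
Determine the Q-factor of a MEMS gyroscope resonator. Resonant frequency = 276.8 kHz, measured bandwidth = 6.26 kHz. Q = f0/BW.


Step 1: Q = f0 / bandwidth
Step 2: Q = 276.8 / 6.26
Q = 44.2


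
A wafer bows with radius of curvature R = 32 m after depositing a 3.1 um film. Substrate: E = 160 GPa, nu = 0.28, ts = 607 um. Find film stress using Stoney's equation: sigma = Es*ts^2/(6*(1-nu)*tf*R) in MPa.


Step 1: Compute numerator: Es * ts^2 = 160 * 607^2 = 58951840 (GPa*um^2)
Step 2: Compute denominator (R in um): 6*(1-nu)*tf*R = 6*0.72*3.1*32e6 = 428544000.0 (um^2)
Step 3: sigma (GPa) = 58951840 / 428544000.0 = 1.37563e-01 GPa
Step 4: Convert to MPa (x1000): sigma = 137.6 MPa


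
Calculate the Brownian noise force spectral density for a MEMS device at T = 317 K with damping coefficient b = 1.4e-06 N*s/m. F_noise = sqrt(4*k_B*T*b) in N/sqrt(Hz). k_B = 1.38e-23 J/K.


Step 1: Compute 4 * k_B * T * b
= 4 * 1.38e-23 * 317 * 1.4e-06
= 2.4498e-26 N^2/Hz
Step 2: F_noise = sqrt(2.4498e-26)
F_noise = 1.57e-13 N/sqrt(Hz)


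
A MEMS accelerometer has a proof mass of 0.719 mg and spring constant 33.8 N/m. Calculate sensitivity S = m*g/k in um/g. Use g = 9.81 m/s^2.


Step 1: Convert mass: m = 0.719 mg = 7.19e-07 kg
Step 2: S = m * g / k = 7.19e-07 * 9.81 / 33.8
Step 3: S = 2.09e-07 m/g
Step 4: Convert to um/g: S = 0.209 um/g


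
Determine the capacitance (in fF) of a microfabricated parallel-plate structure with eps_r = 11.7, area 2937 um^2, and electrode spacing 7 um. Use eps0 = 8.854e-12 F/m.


Step 1: Convert area to m^2: A = 2937e-12 m^2
Step 2: Convert gap to m: d = 7e-6 m
Step 3: C = eps0 * eps_r * A / d
C = 8.854e-12 * 11.7 * 2937e-12 / 7e-6
Step 4: Convert to fF (multiply by 1e15).
C = 43.46 fF


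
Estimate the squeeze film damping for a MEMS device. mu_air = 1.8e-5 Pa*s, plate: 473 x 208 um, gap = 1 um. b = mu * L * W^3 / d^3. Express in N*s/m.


Step 1: Convert to SI.
L = 473e-6 m, W = 208e-6 m, d = 1e-6 m
Step 2: W^3 = (208e-6)^3 = 9.00e-12 m^3
Step 3: d^3 = (1e-6)^3 = 1.00e-18 m^3
Step 4: b = 1.8e-5 * 473e-6 * 9.00e-12 / 1.00e-18
b = 7.66e-02 N*s/m


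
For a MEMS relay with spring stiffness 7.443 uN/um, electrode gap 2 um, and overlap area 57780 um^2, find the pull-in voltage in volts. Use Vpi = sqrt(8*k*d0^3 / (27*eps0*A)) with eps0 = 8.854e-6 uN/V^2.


Step 1: Compute numerator: 8 * k * d0^3 = 8 * 7.443 * 2^3 = 476.352
Step 2: Compute denominator: 27 * eps0 * A = 27 * 8.854e-6 * 57780 = 13.812771
Step 3: Vpi = sqrt(476.352 / 13.812771)
Vpi = 5.87 V


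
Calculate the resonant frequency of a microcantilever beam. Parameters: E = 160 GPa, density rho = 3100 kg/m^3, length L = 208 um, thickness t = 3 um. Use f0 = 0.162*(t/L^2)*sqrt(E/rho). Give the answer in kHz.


Step 1: Convert units to SI.
t_SI = 3e-6 m, L_SI = 208e-6 m
Step 2: Calculate sqrt(E/rho).
sqrt(160e9 / 3100) = 7184.21 m/s
Step 3: Compute f0.
f0 = 0.162 * 3e-6 / (208e-6)^2 * 7184.21 = 80702.8 Hz = 80.7 kHz


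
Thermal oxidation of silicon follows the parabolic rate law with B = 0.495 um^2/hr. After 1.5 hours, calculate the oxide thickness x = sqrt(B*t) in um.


Step 1: Compute B*t = 0.495 * 1.5 = 0.7425
Step 2: x = sqrt(0.7425)
x = 0.862 um


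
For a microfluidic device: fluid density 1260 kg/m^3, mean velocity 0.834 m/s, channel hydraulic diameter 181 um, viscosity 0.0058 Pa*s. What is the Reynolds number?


Step 1: Convert Dh to meters: Dh = 181e-6 m
Step 2: Re = rho * v * Dh / mu
Re = 1260 * 0.834 * 181e-6 / 0.0058
Re = 32.793


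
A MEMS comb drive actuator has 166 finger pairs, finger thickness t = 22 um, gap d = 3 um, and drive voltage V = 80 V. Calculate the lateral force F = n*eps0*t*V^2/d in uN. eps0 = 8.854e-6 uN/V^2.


Step 1: Parameters: n=166, eps0=8.854e-6 uN/V^2, t=22 um, V=80 V, d=3 um
Step 2: V^2 = 6400
Step 3: F = 166 * 8.854e-6 * 22 * 6400 / 3
F = 68.981 uN


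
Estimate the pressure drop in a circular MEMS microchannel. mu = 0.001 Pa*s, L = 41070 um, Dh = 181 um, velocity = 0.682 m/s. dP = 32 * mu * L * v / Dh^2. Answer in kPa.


Step 1: Convert to SI: L = 41070e-6 m, Dh = 181e-6 m
Step 2: dP = 32 * 0.001 * 41070e-6 * 0.682 / (181e-6)^2
Step 3: dP = 27359.11 Pa
Step 4: Convert to kPa: dP = 27.36 kPa


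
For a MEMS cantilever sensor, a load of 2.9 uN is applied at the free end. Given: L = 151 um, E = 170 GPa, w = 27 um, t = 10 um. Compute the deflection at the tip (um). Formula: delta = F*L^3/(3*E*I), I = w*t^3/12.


Step 1: Calculate the second moment of area.
I = w * t^3 / 12 = 27 * 10^3 / 12 = 2250.0 um^4
Step 2: Convert E to consistent units (1 GPa = 1000 uN/um^2).
E = 170 GPa = 170000 uN/um^2
Step 3: Calculate tip deflection.
delta = F * L^3 / (3 * E * I)
delta = 2.9 * 151^3 / (3 * 170000 * 2250.0)
delta = 0.0087 um


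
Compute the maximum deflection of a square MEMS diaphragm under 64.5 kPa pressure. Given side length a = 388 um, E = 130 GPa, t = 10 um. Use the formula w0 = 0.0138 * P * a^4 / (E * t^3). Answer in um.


Step 1: Convert pressure to compatible units (E is in GPa, so P in GPa).
P = 64.5 kPa = 64.5e-6 GPa
Step 2: Compute numerator: 0.0138 * P * a^4.
a^4 = 388^4 = 22663495936
numerator = 0.0138 * 64.5e-6 * 22663495936 = 2.01728e+04
Step 3: Compute denominator: E * t^3 = 130 * 10^3 = 130000
Step 4: w0 = numerator / denominator = 2.01728e+04 / 130000 = 0.1552 um


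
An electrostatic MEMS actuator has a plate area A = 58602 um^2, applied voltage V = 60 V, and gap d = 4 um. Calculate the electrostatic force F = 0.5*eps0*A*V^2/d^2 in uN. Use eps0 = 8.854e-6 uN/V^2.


Step 1: Identify parameters.
eps0 = 8.854e-6 uN/V^2, A = 58602 um^2, V = 60 V, d = 4 um
Step 2: Compute V^2 = 60^2 = 3600
Step 3: Compute d^2 = 4^2 = 16
Step 4: F = 0.5 * 8.854e-6 * 58602 * 3600 / 16
F = 58.372 uN


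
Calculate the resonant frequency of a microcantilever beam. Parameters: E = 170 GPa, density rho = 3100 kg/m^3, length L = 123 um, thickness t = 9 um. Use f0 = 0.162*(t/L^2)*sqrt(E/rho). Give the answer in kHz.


Step 1: Convert units to SI.
t_SI = 9e-6 m, L_SI = 123e-6 m
Step 2: Calculate sqrt(E/rho).
sqrt(170e9 / 3100) = 7405.32 m/s
Step 3: Compute f0.
f0 = 0.162 * 9e-6 / (123e-6)^2 * 7405.32 = 713659.6 Hz = 713.66 kHz


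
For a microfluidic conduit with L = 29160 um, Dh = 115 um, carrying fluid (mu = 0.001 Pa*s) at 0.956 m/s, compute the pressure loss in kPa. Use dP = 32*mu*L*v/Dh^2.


Step 1: Convert to SI: L = 29160e-6 m, Dh = 115e-6 m
Step 2: dP = 32 * 0.001 * 29160e-6 * 0.956 / (115e-6)^2
Step 3: dP = 67452.76 Pa
Step 4: Convert to kPa: dP = 67.45 kPa


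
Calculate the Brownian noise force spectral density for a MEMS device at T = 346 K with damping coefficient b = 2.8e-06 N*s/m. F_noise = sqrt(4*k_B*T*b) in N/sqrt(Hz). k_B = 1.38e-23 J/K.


Step 1: Compute 4 * k_B * T * b
= 4 * 1.38e-23 * 346 * 2.8e-06
= 5.3478e-26 N^2/Hz
Step 2: F_noise = sqrt(5.3478e-26)
F_noise = 2.31e-13 N/sqrt(Hz)


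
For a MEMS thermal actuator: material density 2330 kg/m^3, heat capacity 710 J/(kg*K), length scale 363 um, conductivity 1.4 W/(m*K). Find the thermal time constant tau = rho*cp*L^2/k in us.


Step 1: Convert L to m: L = 363e-6 m
Step 2: L^2 = (363e-6)^2 = 1.31769e-07 m^2
Step 3: tau = 2330 * 710 * 1.31769e-07 / 1.4 = 1.5570389764e-01 s
Step 4: Convert to microseconds (multiply by 1e6).
tau = 155703.898 us


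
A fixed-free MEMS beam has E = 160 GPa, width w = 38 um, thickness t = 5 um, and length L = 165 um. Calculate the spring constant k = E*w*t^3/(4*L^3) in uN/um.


Step 1: Convert E to consistent units (1 GPa = 1000 uN/um^2).
E = 160 GPa = 160000 uN/um^2
Step 2: Compute t^3 = 5^3 = 125
Step 3: Compute L^3 = 165^3 = 4492125
Step 4: k = 160000 * 38 * 125 / (4 * 4492125)
k = 42.2962 uN/um


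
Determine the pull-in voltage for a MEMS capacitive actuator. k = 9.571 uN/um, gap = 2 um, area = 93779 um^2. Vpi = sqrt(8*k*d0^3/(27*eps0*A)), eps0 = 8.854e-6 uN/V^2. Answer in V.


Step 1: Compute numerator: 8 * k * d0^3 = 8 * 9.571 * 2^3 = 612.544
Step 2: Compute denominator: 27 * eps0 * A = 27 * 8.854e-6 * 93779 = 22.41862
Step 3: Vpi = sqrt(612.544 / 22.41862)
Vpi = 5.23 V


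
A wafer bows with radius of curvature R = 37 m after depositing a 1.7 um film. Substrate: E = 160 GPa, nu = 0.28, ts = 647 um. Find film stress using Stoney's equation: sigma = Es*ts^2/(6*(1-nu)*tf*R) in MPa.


Step 1: Compute numerator: Es * ts^2 = 160 * 647^2 = 66977440 (GPa*um^2)
Step 2: Compute denominator (R in um): 6*(1-nu)*tf*R = 6*0.72*1.7*37e6 = 271728000.0 (um^2)
Step 3: sigma (GPa) = 66977440 / 271728000.0 = 2.46487e-01 GPa
Step 4: Convert to MPa (x1000): sigma = 246.5 MPa


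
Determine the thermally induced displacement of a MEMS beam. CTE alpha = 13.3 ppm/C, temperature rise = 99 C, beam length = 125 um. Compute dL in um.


Step 1: Convert CTE: alpha = 13.3 ppm/C = 13.3e-6 /C
Step 2: dL = 13.3e-6 * 99 * 125
dL = 0.1646 um


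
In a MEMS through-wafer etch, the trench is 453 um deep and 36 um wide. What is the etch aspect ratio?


Step 1: AR = depth / width
Step 2: AR = 453 / 36
AR = 12.6


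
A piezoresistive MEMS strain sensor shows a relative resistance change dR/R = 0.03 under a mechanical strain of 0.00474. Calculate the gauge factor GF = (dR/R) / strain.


Step 1: Identify values.
dR/R = 0.03, strain = 0.00474
Step 2: GF = (dR/R) / strain = 0.03 / 0.00474
GF = 6.3


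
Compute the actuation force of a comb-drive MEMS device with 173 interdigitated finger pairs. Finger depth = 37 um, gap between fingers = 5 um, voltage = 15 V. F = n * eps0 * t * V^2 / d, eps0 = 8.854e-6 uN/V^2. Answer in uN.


Step 1: Parameters: n=173, eps0=8.854e-6 uN/V^2, t=37 um, V=15 V, d=5 um
Step 2: V^2 = 225
Step 3: F = 173 * 8.854e-6 * 37 * 225 / 5
F = 2.55 uN


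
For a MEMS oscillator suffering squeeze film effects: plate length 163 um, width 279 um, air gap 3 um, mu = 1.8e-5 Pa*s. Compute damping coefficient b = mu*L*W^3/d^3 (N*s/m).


Step 1: Convert to SI.
L = 163e-6 m, W = 279e-6 m, d = 3e-6 m
Step 2: W^3 = (279e-6)^3 = 2.17e-11 m^3
Step 3: d^3 = (3e-6)^3 = 2.70e-17 m^3
Step 4: b = 1.8e-5 * 163e-6 * 2.17e-11 / 2.70e-17
b = 2.36e-03 N*s/m


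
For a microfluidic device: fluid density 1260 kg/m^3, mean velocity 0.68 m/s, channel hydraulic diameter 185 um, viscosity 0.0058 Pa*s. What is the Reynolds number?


Step 1: Convert Dh to meters: Dh = 185e-6 m
Step 2: Re = rho * v * Dh / mu
Re = 1260 * 0.68 * 185e-6 / 0.0058
Re = 27.329


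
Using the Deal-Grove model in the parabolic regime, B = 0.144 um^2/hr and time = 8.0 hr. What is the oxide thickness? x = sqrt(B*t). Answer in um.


Step 1: Compute B*t = 0.144 * 8.0 = 1.152
Step 2: x = sqrt(1.152)
x = 1.073 um


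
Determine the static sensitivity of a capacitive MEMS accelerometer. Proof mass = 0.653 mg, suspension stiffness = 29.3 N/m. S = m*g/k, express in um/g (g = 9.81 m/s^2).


Step 1: Convert mass: m = 0.653 mg = 6.53e-07 kg
Step 2: S = m * g / k = 6.53e-07 * 9.81 / 29.3
Step 3: S = 2.19e-07 m/g
Step 4: Convert to um/g: S = 0.219 um/g


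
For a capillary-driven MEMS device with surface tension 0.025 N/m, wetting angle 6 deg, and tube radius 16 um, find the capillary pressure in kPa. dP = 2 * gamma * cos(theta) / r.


Step 1: cos(6 deg) = 0.9945
Step 2: Convert r to m: r = 16e-6 m
Step 3: dP = 2 * 0.025 * 0.9945 / 16e-6 = 3107.8 Pa
Step 4: Convert Pa to kPa (divide by 1000).
dP = 3.11 kPa


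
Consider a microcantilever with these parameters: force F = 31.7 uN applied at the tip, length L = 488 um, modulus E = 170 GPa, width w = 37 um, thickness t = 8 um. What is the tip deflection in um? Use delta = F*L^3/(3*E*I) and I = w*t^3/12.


Step 1: Calculate the second moment of area.
I = w * t^3 / 12 = 37 * 8^3 / 12 = 1578.6667 um^4
Step 2: Convert E to consistent units (1 GPa = 1000 uN/um^2).
E = 170 GPa = 170000 uN/um^2
Step 3: Calculate tip deflection.
delta = F * L^3 / (3 * E * I)
delta = 31.7 * 488^3 / (3 * 170000 * 1578.6667)
delta = 4.5757 um


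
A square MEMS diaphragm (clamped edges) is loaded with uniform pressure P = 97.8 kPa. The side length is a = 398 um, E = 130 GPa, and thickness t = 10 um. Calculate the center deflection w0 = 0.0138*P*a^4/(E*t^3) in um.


Step 1: Convert pressure to compatible units (E is in GPa, so P in GPa).
P = 97.8 kPa = 97.8e-6 GPa
Step 2: Compute numerator: 0.0138 * P * a^4.
a^4 = 398^4 = 25091827216
numerator = 0.0138 * 97.8e-6 * 25091827216 = 3.38649e+04
Step 3: Compute denominator: E * t^3 = 130 * 10^3 = 130000
Step 4: w0 = numerator / denominator = 3.38649e+04 / 130000 = 0.2605 um


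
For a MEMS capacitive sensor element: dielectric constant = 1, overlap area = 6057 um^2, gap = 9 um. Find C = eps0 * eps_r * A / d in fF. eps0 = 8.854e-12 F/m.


Step 1: Convert area to m^2: A = 6057e-12 m^2
Step 2: Convert gap to m: d = 9e-6 m
Step 3: C = eps0 * eps_r * A / d
C = 8.854e-12 * 1 * 6057e-12 / 9e-6
Step 4: Convert to fF (multiply by 1e15).
C = 5.96 fF


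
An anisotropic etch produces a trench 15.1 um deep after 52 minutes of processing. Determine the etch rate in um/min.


Step 1: Etch rate = depth / time
Step 2: rate = 15.1 / 52
rate = 0.29 um/min


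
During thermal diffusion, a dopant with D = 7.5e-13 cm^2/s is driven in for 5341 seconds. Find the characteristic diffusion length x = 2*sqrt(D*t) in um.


Step 1: Compute D*t = 7.5e-13 * 5341 = 4.00575e-09 cm^2
Step 2: sqrt(D*t) = 6.3291e-05 cm
Step 3: x = 2 * 6.3291e-05 cm = 1.26582e-04 cm
Step 4: Convert to um (1 cm = 1e4 um): x = 1.266 um


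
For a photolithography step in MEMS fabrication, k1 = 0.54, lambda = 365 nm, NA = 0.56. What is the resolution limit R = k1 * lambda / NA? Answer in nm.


Step 1: Identify values: k1 = 0.54, lambda = 365 nm, NA = 0.56
Step 2: R = k1 * lambda / NA
R = 0.54 * 365 / 0.56
R = 352.0 nm


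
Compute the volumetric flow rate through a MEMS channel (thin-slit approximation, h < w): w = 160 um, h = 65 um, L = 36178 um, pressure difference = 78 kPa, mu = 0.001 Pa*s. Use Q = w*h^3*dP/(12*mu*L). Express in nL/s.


Step 1: Convert all dimensions to SI (meters).
w = 160e-6 m, h = 65e-6 m, L = 36178e-6 m, dP = 78e3 Pa
Step 2: Q = w * h^3 * dP / (12 * mu * L)
Q = 160e-6 * (65e-6)^3 * 78e3 / (12 * 0.001 * 36178e-6) = 7.89457681e-09 m^3/s
Step 3: Convert Q from m^3/s to nL/s (1 m^3 = 1e12 nL, so multiply by 1e12).
Q = 7894.577 nL/s


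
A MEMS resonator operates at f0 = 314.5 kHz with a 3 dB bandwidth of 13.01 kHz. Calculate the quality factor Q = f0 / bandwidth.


Step 1: Q = f0 / bandwidth
Step 2: Q = 314.5 / 13.01
Q = 24.2


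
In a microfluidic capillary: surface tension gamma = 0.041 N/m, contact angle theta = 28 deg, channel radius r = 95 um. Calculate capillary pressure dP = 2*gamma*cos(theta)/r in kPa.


Step 1: cos(28 deg) = 0.8829
Step 2: Convert r to m: r = 95e-6 m
Step 3: dP = 2 * 0.041 * 0.8829 / 95e-6 = 762.1 Pa
Step 4: Convert Pa to kPa (divide by 1000).
dP = 0.76 kPa


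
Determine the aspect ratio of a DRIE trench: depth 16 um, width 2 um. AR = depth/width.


Step 1: AR = depth / width
Step 2: AR = 16 / 2
AR = 8.0


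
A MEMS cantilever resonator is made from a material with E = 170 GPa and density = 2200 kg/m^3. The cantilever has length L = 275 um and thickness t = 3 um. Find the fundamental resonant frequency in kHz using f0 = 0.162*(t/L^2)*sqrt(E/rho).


Step 1: Convert units to SI.
t_SI = 3e-6 m, L_SI = 275e-6 m
Step 2: Calculate sqrt(E/rho).
sqrt(170e9 / 2200) = 8790.49 m/s
Step 3: Compute f0.
f0 = 0.162 * 3e-6 / (275e-6)^2 * 8790.49 = 56491.6 Hz = 56.49 kHz


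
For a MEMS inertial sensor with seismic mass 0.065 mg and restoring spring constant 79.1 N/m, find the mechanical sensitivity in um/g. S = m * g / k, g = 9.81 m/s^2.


Step 1: Convert mass: m = 0.065 mg = 6.50e-08 kg
Step 2: S = m * g / k = 6.50e-08 * 9.81 / 79.1
Step 3: S = 8.06e-09 m/g
Step 4: Convert to um/g: S = 0.008 um/g


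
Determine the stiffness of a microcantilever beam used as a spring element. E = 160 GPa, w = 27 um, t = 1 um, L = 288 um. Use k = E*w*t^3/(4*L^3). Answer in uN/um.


Step 1: Convert E to consistent units (1 GPa = 1000 uN/um^2).
E = 160 GPa = 160000 uN/um^2
Step 2: Compute t^3 = 1^3 = 1
Step 3: Compute L^3 = 288^3 = 23887872
Step 4: k = 160000 * 27 * 1 / (4 * 23887872)
k = 0.0452 uN/um


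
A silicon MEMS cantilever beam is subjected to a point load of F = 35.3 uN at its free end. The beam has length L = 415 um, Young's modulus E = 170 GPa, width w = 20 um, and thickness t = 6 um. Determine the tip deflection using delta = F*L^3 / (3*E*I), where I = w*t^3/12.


Step 1: Calculate the second moment of area.
I = w * t^3 / 12 = 20 * 6^3 / 12 = 360.0 um^4
Step 2: Convert E to consistent units (1 GPa = 1000 uN/um^2).
E = 170 GPa = 170000 uN/um^2
Step 3: Calculate tip deflection.
delta = F * L^3 / (3 * E * I)
delta = 35.3 * 415^3 / (3 * 170000 * 360.0)
delta = 13.7419 um


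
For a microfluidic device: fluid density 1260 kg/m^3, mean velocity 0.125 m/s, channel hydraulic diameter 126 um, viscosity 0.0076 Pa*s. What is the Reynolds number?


Step 1: Convert Dh to meters: Dh = 126e-6 m
Step 2: Re = rho * v * Dh / mu
Re = 1260 * 0.125 * 126e-6 / 0.0076
Re = 2.611


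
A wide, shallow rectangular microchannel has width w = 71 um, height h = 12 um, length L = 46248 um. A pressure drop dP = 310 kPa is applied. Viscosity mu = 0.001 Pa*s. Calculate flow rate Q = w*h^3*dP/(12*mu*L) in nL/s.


Step 1: Convert all dimensions to SI (meters).
w = 71e-6 m, h = 12e-6 m, L = 46248e-6 m, dP = 310e3 Pa
Step 2: Q = w * h^3 * dP / (12 * mu * L)
Q = 71e-6 * (12e-6)^3 * 310e3 / (12 * 0.001 * 46248e-6) = 6.85314e-11 m^3/s
Step 3: Convert Q from m^3/s to nL/s (1 m^3 = 1e12 nL, so multiply by 1e12).
Q = 68.531 nL/s


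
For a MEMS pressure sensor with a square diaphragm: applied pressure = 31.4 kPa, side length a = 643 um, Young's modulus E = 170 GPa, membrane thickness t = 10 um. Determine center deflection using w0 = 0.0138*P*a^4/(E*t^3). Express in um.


Step 1: Convert pressure to compatible units (E is in GPa, so P in GPa).
P = 31.4 kPa = 31.4e-6 GPa
Step 2: Compute numerator: 0.0138 * P * a^4.
a^4 = 643^4 = 170940075601
numerator = 0.0138 * 31.4e-6 * 170940075601 = 7.40718e+04
Step 3: Compute denominator: E * t^3 = 170 * 10^3 = 170000
Step 4: w0 = numerator / denominator = 7.40718e+04 / 170000 = 0.4357 um
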